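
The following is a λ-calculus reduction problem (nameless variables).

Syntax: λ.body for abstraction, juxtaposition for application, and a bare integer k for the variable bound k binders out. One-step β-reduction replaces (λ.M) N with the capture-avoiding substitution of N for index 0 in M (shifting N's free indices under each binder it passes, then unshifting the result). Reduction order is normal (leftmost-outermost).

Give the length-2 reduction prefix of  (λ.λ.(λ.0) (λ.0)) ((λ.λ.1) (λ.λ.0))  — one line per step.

Answer: after 2 steps: λ.λ.0

Working:
  start: (λ.λ.(λ.0) (λ.0)) ((λ.λ.1) (λ.λ.0))
  →1  λ.(λ.0) (λ.0)
  →2  λ.λ.0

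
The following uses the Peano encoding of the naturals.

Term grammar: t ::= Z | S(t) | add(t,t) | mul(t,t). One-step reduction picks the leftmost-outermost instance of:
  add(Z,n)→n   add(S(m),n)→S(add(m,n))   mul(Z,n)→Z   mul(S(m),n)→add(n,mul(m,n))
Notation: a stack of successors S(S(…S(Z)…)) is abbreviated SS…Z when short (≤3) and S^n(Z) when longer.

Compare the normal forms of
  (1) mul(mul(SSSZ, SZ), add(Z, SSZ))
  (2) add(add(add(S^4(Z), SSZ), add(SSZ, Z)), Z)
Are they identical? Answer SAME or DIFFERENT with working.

Term A:
  start: mul(mul(SSSZ, SZ), add(Z, SSZ))
  step 1: mul(add(SZ, mul(SSZ, SZ)), add(Z, SSZ))
  step 2: mul(S(add(Z, mul(SSZ, SZ))), add(Z, SSZ))
  step 3: add(add(Z, SSZ), mul(add(Z, mul(SSZ, SZ)), add(Z, SSZ)))
  step 4: add(SSZ, mul(add(Z, mul(SSZ, SZ)), add(Z, SSZ)))
  step 5: S(add(SZ, mul(add(Z, mul(SSZ, SZ)), add(Z, SSZ))))
  step 6: S(S(add(Z, mul(add(Z, mul(SSZ, SZ)), add(Z, SSZ)))))
  step 7: S(S(mul(add(Z, mul(SSZ, SZ)), add(Z, SSZ))))
  step 8: S(S(mul(mul(SSZ, SZ), add(Z, SSZ))))
  step 9: S(S(mul(add(SZ, mul(SZ, SZ)), add(Z, SSZ))))
  step 10: S(S(mul(S(add(Z, mul(SZ, SZ))), add(Z, SSZ))))
  step 11: S(S(add(add(Z, SSZ), mul(add(Z, mul(SZ, SZ)), add(Z, SSZ)))))
  step 12: S(S(add(SSZ, mul(add(Z, mul(SZ, SZ)), add(Z, SSZ)))))
  step 13: S(S(S(add(SZ, mul(add(Z, mul(SZ, SZ)), add(Z, SSZ))))))
  step 14: S(S(S(S(add(Z, mul(add(Z, mul(SZ, SZ)), add(Z, SSZ)))))))
  step 15: S(S(S(S(mul(add(Z, mul(SZ, SZ)), add(Z, SSZ))))))
  step 16: S(S(S(S(mul(mul(SZ, SZ), add(Z, SSZ))))))
  step 17: S(S(S(S(mul(add(SZ, mul(Z, SZ)), add(Z, SSZ))))))
  step 18: S(S(S(S(mul(S(add(Z, mul(Z, SZ))), add(Z, SSZ))))))
  step 19: S(S(S(S(add(add(Z, SSZ), mul(add(Z, mul(Z, SZ)), add(Z, SSZ)))))))
  step 20: S(S(S(S(add(SSZ, mul(add(Z, mul(Z, SZ)), add(Z, SSZ)))))))
  step 21: S(S(S(S(S(add(SZ, mul(add(Z, mul(Z, SZ)), add(Z, SSZ))))))))
  step 22: S(S(S(S(S(S(add(Z, mul(add(Z, mul(Z, SZ)), add(Z, SSZ)))))))))
  step 23: S(S(S(S(S(S(mul(add(Z, mul(Z, SZ)), add(Z, SSZ))))))))
  step 24: S(S(S(S(S(S(mul(mul(Z, SZ), add(Z, SSZ))))))))
  step 25: S(S(S(S(S(S(mul(Z, add(Z, SSZ))))))))
  step 26: S^6(Z)

Term B:
  start: add(add(add(S^4(Z), SSZ), add(SSZ, Z)), Z)
  step 1: add(add(S(add(SSSZ, SSZ)), add(SSZ, Z)), Z)
  step 2: add(S(add(add(SSSZ, SSZ), add(SSZ, Z))), Z)
  step 3: S(add(add(add(SSSZ, SSZ), add(SSZ, Z)), Z))
  step 4: S(add(add(S(add(SSZ, SSZ)), add(SSZ, Z)), Z))
  step 5: S(add(S(add(add(SSZ, SSZ), add(SSZ, Z))), Z))
  step 6: S(S(add(add(add(SSZ, SSZ), add(SSZ, Z)), Z)))
  step 7: S(S(add(add(S(add(SZ, SSZ)), add(SSZ, Z)), Z)))
  step 8: S(S(add(S(add(add(SZ, SSZ), add(SSZ, Z))), Z)))
  step 9: S(S(S(add(add(add(SZ, SSZ), add(SSZ, Z)), Z))))
  step 10: S(S(S(add(add(S(add(Z, SSZ)), add(SSZ, Z)), Z))))
  step 11: S(S(S(add(S(add(add(Z, SSZ), add(SSZ, Z))), Z))))
  step 12: S(S(S(S(add(add(add(Z, SSZ), add(SSZ, Z)), Z)))))
  step 13: S(S(S(S(add(add(SSZ, add(SSZ, Z)), Z)))))
  step 14: S(S(S(S(add(S(add(SZ, add(SSZ, Z))), Z)))))
  step 15: S(S(S(S(S(add(add(SZ, add(SSZ, Z)), Z))))))
  step 16: S(S(S(S(S(add(S(add(Z, add(SSZ, Z))), Z))))))
  step 17: S(S(S(S(S(S(add(add(Z, add(SSZ, Z)), Z)))))))
  step 18: S(S(S(S(S(S(add(add(SSZ, Z), Z)))))))
  step 19: S(S(S(S(S(S(add(S(add(SZ, Z)), Z)))))))
  step 20: S(S(S(S(S(S(S(add(add(SZ, Z), Z))))))))
  step 21: S(S(S(S(S(S(S(add(S(add(Z, Z)), Z))))))))
  step 22: S(S(S(S(S(S(S(S(add(add(Z, Z), Z)))))))))
  step 23: S(S(S(S(S(S(S(S(add(Z, Z)))))))))
  step 24: S^8(Z)

Answer: DIFFERENT — A ⇓ S^6(Z), B ⇓ S^8(Z)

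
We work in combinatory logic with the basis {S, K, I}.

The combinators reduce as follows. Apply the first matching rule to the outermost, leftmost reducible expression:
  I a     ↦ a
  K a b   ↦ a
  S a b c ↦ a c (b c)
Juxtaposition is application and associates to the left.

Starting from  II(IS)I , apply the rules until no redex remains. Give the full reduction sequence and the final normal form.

  start: II(IS)I
  step 1: I(IS)I
  step 2: ISI
  step 3: SI

Answer: normal form = SI  (in 3 steps)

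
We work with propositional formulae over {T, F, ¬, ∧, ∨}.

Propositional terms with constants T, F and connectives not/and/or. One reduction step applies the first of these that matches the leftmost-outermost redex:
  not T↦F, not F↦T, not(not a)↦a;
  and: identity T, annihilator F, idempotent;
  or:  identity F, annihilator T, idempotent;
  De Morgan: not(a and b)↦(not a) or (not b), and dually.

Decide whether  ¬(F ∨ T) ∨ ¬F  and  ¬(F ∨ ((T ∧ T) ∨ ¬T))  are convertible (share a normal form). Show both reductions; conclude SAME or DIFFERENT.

Answer: DIFFERENT — A ⇓ T, B ⇓ F

Derivation:
Term A:
  start: ¬(F ∨ T) ∨ ¬F
  →1  (¬F ∧ ¬T) ∨ ¬F
  →2  (T ∧ ¬T) ∨ ¬F
  →3  ¬T ∨ ¬F
  →4  F ∨ ¬F
  →5  ¬F
  →6  T

Term B:
  start: ¬(F ∨ ((T ∧ T) ∨ ¬T))
  →1  ¬F ∧ ¬((T ∧ T) ∨ ¬T)
  →2  T ∧ ¬((T ∧ T) ∨ ¬T)
  →3  ¬((T ∧ T) ∨ ¬T)
  →4  ¬(T ∧ T) ∧ ¬¬T
  →5  (¬T ∨ ¬T) ∧ ¬¬T
  →6  ¬T ∧ ¬¬T
  →7  F ∧ ¬¬T
  →8  F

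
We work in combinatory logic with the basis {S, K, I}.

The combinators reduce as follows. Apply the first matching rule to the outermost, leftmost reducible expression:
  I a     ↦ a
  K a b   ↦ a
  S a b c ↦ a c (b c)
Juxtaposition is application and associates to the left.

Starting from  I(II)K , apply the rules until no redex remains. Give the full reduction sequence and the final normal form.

Answer: normal form = K  (in 3 steps)

Reduction:
  start: I(II)K
  step 1: IIK
  step 2: IK
  step 3: K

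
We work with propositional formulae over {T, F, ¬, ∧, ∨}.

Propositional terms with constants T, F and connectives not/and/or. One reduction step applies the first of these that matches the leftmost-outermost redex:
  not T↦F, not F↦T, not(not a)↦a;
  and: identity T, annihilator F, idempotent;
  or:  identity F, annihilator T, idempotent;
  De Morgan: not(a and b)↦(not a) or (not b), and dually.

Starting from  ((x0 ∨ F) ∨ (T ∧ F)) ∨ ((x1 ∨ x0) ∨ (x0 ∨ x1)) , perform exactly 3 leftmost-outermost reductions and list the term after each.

  start: ((x0 ∨ F) ∨ (T ∧ F)) ∨ ((x1 ∨ x0) ∨ (x0 ∨ x1))
  [1] (x0 ∨ (T ∧ F)) ∨ ((x1 ∨ x0) ∨ (x0 ∨ x1))
  [2] (x0 ∨ F) ∨ ((x1 ∨ x0) ∨ (x0 ∨ x1))
  [3] x0 ∨ ((x1 ∨ x0) ∨ (x0 ∨ x1))

Answer: after 3 steps: x0 ∨ ((x1 ∨ x0) ∨ (x0 ∨ x1))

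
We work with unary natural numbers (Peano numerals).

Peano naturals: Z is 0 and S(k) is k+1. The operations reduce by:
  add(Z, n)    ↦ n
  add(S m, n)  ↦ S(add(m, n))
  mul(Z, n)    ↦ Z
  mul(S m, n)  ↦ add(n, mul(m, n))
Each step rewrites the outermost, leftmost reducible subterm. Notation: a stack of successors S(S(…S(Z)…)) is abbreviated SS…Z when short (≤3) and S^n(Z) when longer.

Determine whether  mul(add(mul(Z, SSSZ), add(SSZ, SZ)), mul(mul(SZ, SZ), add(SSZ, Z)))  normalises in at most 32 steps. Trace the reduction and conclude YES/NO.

  start: mul(add(mul(Z, SSSZ), add(SSZ, SZ)), mul(mul(SZ, SZ), add(SSZ, Z)))
  →1  mul(add(Z, add(SSZ, SZ)), mul(mul(SZ, SZ), add(SSZ, Z)))
  →2  mul(add(SSZ, SZ), mul(mul(SZ, SZ), add(SSZ, Z)))
  →3  mul(S(add(SZ, SZ)), mul(mul(SZ, SZ), add(SSZ, Z)))
  →4  add(mul(mul(SZ, SZ), add(SSZ, Z)), mul(add(SZ, SZ), mul(mul(SZ, SZ), add(SSZ, Z))))
  →5  add(mul(add(SZ, mul(Z, SZ)), add(SSZ, Z)), mul(add(SZ, SZ), mul(mul(SZ, SZ), add(SSZ, Z))))
  →6  add(mul(S(add(Z, mul(Z, SZ))), add(SSZ, Z)), mul(add(SZ, SZ), mul(mul(SZ, SZ), add(SSZ, Z))))
  →7  add(add(add(SSZ, Z), mul(add(Z, mul(Z, SZ)), add(SSZ, Z))), mul(add(SZ, SZ), mul(mul(SZ, SZ), add(SSZ, Z))))
  →8  add(add(S(add(SZ, Z)), mul(add(Z, mul(Z, SZ)), add(SSZ, Z))), mul(add(SZ, SZ), mul(mul(SZ, SZ), add(SSZ, Z))))
  →9  add(S(add(add(SZ, Z), mul(add(Z, mul(Z, SZ)), add(SSZ, Z)))), mul(add(SZ, SZ), mul(mul(SZ, SZ), add(SSZ, Z))))
  →10  S(add(add(add(SZ, Z), mul(add(Z, mul(Z, SZ)), add(SSZ, Z))), mul(add(SZ, SZ), mul(mul(SZ, SZ), add(SSZ, Z)))))
  →11  S(add(add(S(add(Z, Z)), mul(add(Z, mul(Z, SZ)), add(SSZ, Z))), mul(add(SZ, SZ), mul(mul(SZ, SZ), add(SSZ, Z)))))
  →12  S(add(S(add(add(Z, Z), mul(add(Z, mul(Z, SZ)), add(SSZ, Z)))), mul(add(SZ, SZ), mul(mul(SZ, SZ), add(SSZ, Z)))))
  →13  S(S(add(add(add(Z, Z), mul(add(Z, mul(Z, SZ)), add(SSZ, Z))), mul(add(SZ, SZ), mul(mul(SZ, SZ), add(SSZ, Z))))))
  →14  S(S(add(add(Z, mul(add(Z, mul(Z, SZ)), add(SSZ, Z))), mul(add(SZ, SZ), mul(mul(SZ, SZ), add(SSZ, Z))))))
  →15  S(S(add(mul(add(Z, mul(Z, SZ)), add(SSZ, Z)), mul(add(SZ, SZ), mul(mul(SZ, SZ), add(SSZ, Z))))))
  →16  S(S(add(mul(mul(Z, SZ), add(SSZ, Z)), mul(add(SZ, SZ), mul(mul(SZ, SZ), add(SSZ, Z))))))
  →17  S(S(add(mul(Z, add(SSZ, Z)), mul(add(SZ, SZ), mul(mul(SZ, SZ), add(SSZ, Z))))))
  →18  S(S(add(Z, mul(add(SZ, SZ), mul(mul(SZ, SZ), add(SSZ, Z))))))
  →19  S(S(mul(add(SZ, SZ), mul(mul(SZ, SZ), add(SSZ, Z)))))
  →20  S(S(mul(S(add(Z, SZ)), mul(mul(SZ, SZ), add(SSZ, Z)))))
  →21  S(S(add(mul(mul(SZ, SZ), add(SSZ, Z)), mul(add(Z, SZ), mul(mul(SZ, SZ), add(SSZ, Z))))))
  →22  S(S(add(mul(add(SZ, mul(Z, SZ)), add(SSZ, Z)), mul(add(Z, SZ), mul(mul(SZ, SZ), add(SSZ, Z))))))
  →23  S(S(add(mul(S(add(Z, mul(Z, SZ))), add(SSZ, Z)), mul(add(Z, SZ), mul(mul(SZ, SZ), add(SSZ, Z))))))
  →24  S(S(add(add(add(SSZ, Z), mul(add(Z, mul(Z, SZ)), add(SSZ, Z))), mul(add(Z, SZ), mul(mul(SZ, SZ), add(SSZ, Z))))))
  →25  S(S(add(add(S(add(SZ, Z)), mul(add(Z, mul(Z, SZ)), add(SSZ, Z))), mul(add(Z, SZ), mul(mul(SZ, SZ), add(SSZ, Z))))))
  →26  S(S(add(S(add(add(SZ, Z), mul(add(Z, mul(Z, SZ)), add(SSZ, Z)))), mul(add(Z, SZ), mul(mul(SZ, SZ), add(SSZ, Z))))))
  →27  S(S(S(add(add(add(SZ, Z), mul(add(Z, mul(Z, SZ)), add(SSZ, Z))), mul(add(Z, SZ), mul(mul(SZ, SZ), add(SSZ, Z)))))))
  →28  S(S(S(add(add(S(add(Z, Z)), mul(add(Z, mul(Z, SZ)), add(SSZ, Z))), mul(add(Z, SZ), mul(mul(SZ, SZ), add(SSZ, Z)))))))
  →29  S(S(S(add(S(add(add(Z, Z), mul(add(Z, mul(Z, SZ)), add(SSZ, Z)))), mul(add(Z, SZ), mul(mul(SZ, SZ), add(SSZ, Z)))))))
  →30  S(S(S(S(add(add(add(Z, Z), mul(add(Z, mul(Z, SZ)), add(SSZ, Z))), mul(add(Z, SZ), mul(mul(SZ, SZ), add(SSZ, Z))))))))
  →31  S(S(S(S(add(add(Z, mul(add(Z, mul(Z, SZ)), add(SSZ, Z))), mul(add(Z, SZ), mul(mul(SZ, SZ), add(SSZ, Z))))))))
  →32  S(S(S(S(add(mul(add(Z, mul(Z, SZ)), add(SSZ, Z)), mul(add(Z, SZ), mul(mul(SZ, SZ), add(SSZ, Z))))))))

Answer: NO — after 32 steps the term is S(S(S(S(add(mul(add(Z, mul(Z, SZ)), add(SSZ, Z)), mul(add(Z, SZ), mul(mul(SZ, SZ), add(SSZ, Z)))))))), not yet normal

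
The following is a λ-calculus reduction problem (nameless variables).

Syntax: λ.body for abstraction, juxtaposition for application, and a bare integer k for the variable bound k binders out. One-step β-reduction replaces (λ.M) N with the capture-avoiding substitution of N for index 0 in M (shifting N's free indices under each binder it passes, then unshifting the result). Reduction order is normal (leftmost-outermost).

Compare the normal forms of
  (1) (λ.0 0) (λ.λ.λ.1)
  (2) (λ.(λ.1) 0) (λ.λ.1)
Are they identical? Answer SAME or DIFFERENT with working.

Answer: SAME — A ⇓ λ.λ.1, B ⇓ λ.λ.1

Reduction:
Term A:
  start: (λ.0 0) (λ.λ.λ.1)
  step 1: (λ.λ.λ.1) (λ.λ.λ.1)
  step 2: λ.λ.1

Term B:
  start: (λ.(λ.1) 0) (λ.λ.1)
  step 1: (λ.λ.λ.1) (λ.λ.1)
  step 2: λ.λ.1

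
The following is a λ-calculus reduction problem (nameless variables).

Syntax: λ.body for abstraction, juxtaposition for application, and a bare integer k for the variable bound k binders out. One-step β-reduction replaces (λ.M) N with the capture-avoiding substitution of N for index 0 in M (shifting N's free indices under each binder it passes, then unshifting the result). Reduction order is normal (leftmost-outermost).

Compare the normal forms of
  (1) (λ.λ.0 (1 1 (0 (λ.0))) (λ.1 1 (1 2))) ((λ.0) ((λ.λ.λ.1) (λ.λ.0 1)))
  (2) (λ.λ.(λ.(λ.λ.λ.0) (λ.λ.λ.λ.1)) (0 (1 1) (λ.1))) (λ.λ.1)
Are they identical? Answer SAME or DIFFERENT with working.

Term A:
  start: (λ.λ.0 (1 1 (0 (λ.0))) (λ.1 1 (1 2))) ((λ.0) ((λ.λ.λ.1) (λ.λ.0 1)))
  [1] λ.0 ((λ.0) ((λ.λ.λ.1) (λ.λ.0 1)) ((λ.0) ((λ.λ.λ.1) (λ.λ.0 1))) (0 (λ.0))) (λ.1 1 (1 ((λ.0) ((λ.λ.λ.1) (λ.λ.0 1)))))
  [2] λ.0 ((λ.λ.λ.1) (λ.λ.0 1) ((λ.0) ((λ.λ.λ.1) (λ.λ.0 1))) (0 (λ.0))) (λ.1 1 (1 ((λ.0) ((λ.λ.λ.1) (λ.λ.0 1)))))
  [3] λ.0 ((λ.λ.1) ((λ.0) ((λ.λ.λ.1) (λ.λ.0 1))) (0 (λ.0))) (λ.1 1 (1 ((λ.0) ((λ.λ.λ.1) (λ.λ.0 1)))))
  [4] λ.0 ((λ.(λ.0) ((λ.λ.λ.1) (λ.λ.0 1))) (0 (λ.0))) (λ.1 1 (1 ((λ.0) ((λ.λ.λ.1) (λ.λ.0 1)))))
  [5] λ.0 ((λ.0) ((λ.λ.λ.1) (λ.λ.0 1))) (λ.1 1 (1 ((λ.0) ((λ.λ.λ.1) (λ.λ.0 1)))))
  [6] λ.0 ((λ.λ.λ.1) (λ.λ.0 1)) (λ.1 1 (1 ((λ.0) ((λ.λ.λ.1) (λ.λ.0 1)))))
  [7] λ.0 (λ.λ.1) (λ.1 1 (1 ((λ.0) ((λ.λ.λ.1) (λ.λ.0 1)))))
  [8] λ.0 (λ.λ.1) (λ.1 1 (1 ((λ.λ.λ.1) (λ.λ.0 1))))
  [9] λ.0 (λ.λ.1) (λ.1 1 (1 (λ.λ.1)))

Term B:
  start: (λ.λ.(λ.(λ.λ.λ.0) (λ.λ.λ.λ.1)) (0 (1 1) (λ.1))) (λ.λ.1)
  [1] λ.(λ.(λ.λ.λ.0) (λ.λ.λ.λ.1)) (0 ((λ.λ.1) (λ.λ.1)) (λ.1))
  [2] λ.(λ.λ.λ.0) (λ.λ.λ.λ.1)
  [3] λ.λ.λ.0

Answer: DIFFERENT — A ⇓ λ.0 (λ.λ.1) (λ.1 1 (1 (λ.λ.1))), B ⇓ λ.λ.λ.0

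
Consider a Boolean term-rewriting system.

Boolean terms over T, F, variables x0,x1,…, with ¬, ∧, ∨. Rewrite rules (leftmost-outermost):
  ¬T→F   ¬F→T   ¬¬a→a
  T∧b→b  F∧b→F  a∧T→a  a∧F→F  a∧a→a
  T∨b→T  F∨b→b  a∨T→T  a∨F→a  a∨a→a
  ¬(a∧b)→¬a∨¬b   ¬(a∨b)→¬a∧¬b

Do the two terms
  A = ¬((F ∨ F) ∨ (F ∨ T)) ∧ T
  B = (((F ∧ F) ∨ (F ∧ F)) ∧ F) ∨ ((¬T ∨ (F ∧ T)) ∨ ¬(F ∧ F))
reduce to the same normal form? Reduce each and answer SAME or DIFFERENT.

Term A:
  start: ¬((F ∨ F) ∨ (F ∨ T)) ∧ T
  step 1: ¬((F ∨ F) ∨ (F ∨ T))
  step 2: ¬(F ∨ F) ∧ ¬(F ∨ T)
  step 3: (¬F ∧ ¬F) ∧ ¬(F ∨ T)
  step 4: ¬F ∧ ¬(F ∨ T)
  step 5: T ∧ ¬(F ∨ T)
  step 6: ¬(F ∨ T)
  step 7: ¬F ∧ ¬T
  step 8: T ∧ ¬T
  step 9: ¬T
  step 10: F

Term B:
  start: (((F ∧ F) ∨ (F ∧ F)) ∧ F) ∨ ((¬T ∨ (F ∧ T)) ∨ ¬(F ∧ F))
  step 1: F ∨ ((¬T ∨ (F ∧ T)) ∨ ¬(F ∧ F))
  step 2: (¬T ∨ (F ∧ T)) ∨ ¬(F ∧ F)
  step 3: (F ∨ (F ∧ T)) ∨ ¬(F ∧ F)
  step 4: (F ∧ T) ∨ ¬(F ∧ F)
  step 5: F ∨ ¬(F ∧ F)
  step 6: ¬(F ∧ F)
  step 7: ¬F ∨ ¬F
  step 8: ¬F
  step 9: T

Answer: DIFFERENT — A ⇓ F, B ⇓ T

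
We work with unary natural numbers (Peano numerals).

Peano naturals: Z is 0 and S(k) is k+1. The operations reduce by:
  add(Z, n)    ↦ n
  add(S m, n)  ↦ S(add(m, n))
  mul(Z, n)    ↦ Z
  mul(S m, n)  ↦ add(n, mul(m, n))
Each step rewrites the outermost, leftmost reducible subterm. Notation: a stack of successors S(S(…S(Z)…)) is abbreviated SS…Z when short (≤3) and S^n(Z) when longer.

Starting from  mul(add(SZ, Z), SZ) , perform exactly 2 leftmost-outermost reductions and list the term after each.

  start: mul(add(SZ, Z), SZ)
  step 1: mul(S(add(Z, Z)), SZ)
  step 2: add(SZ, mul(add(Z, Z), SZ))

Answer: after 2 steps: add(SZ, mul(add(Z, Z), SZ))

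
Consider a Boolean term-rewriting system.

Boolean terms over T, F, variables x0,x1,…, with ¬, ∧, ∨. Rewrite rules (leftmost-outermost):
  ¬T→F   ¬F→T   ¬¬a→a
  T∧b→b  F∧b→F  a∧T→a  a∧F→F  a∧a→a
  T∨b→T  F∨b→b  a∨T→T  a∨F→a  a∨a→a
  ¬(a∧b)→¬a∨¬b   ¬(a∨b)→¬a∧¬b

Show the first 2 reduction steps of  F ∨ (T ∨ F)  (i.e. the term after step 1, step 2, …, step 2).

  start: F ∨ (T ∨ F)
  [1] T ∨ F
  [2] T

Answer: after 2 steps: T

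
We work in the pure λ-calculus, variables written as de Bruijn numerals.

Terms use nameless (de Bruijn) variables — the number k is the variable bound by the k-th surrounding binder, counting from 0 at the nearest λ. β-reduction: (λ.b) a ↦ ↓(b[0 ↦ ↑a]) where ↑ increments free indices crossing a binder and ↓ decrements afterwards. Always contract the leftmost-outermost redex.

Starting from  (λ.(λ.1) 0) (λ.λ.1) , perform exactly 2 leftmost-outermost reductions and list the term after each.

  start: (λ.(λ.1) 0) (λ.λ.1)
  →1  (λ.λ.λ.1) (λ.λ.1)
  →2  λ.λ.1

Answer: after 2 steps: λ.λ.1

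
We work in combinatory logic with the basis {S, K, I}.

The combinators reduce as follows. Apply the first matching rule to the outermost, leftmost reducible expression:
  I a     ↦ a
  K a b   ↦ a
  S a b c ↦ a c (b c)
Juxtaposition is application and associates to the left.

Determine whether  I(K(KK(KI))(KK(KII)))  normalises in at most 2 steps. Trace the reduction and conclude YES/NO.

Answer: NO — after 2 steps the term is KK(KI), not yet normal

Reduction:
  start: I(K(KK(KI))(KK(KII)))
  [1] K(KK(KI))(KK(KII))
  [2] KK(KI)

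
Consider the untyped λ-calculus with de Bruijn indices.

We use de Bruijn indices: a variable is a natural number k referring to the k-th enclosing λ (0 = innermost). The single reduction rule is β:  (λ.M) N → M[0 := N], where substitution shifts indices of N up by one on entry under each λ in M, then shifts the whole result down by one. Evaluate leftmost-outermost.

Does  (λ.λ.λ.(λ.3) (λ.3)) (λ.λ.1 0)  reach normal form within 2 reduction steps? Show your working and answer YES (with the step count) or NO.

Answer: YES — reaches normal form λ.λ.λ.λ.1 0 in 2 ≤ 2 steps

Derivation:
  start: (λ.λ.λ.(λ.3) (λ.3)) (λ.λ.1 0)
  [1] λ.λ.(λ.λ.λ.1 0) (λ.λ.λ.1 0)
  [2] λ.λ.λ.λ.1 0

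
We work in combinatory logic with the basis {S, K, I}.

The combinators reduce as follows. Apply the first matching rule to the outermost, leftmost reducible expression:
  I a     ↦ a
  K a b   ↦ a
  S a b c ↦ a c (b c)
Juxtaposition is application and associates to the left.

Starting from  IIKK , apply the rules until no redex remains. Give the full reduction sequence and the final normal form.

  start: IIKK
  step 1: IKK
  step 2: KK

Answer: normal form = KK  (in 2 steps)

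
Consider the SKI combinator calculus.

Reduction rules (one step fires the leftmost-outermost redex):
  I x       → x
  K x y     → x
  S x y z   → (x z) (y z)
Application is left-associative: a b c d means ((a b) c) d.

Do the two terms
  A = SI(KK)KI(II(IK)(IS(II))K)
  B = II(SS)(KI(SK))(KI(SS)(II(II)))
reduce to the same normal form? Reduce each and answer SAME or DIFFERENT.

Answer: DIFFERENT — A ⇓ K(SI), B ⇓ SII

Derivation:
Term A:
  start: SI(KK)KI(II(IK)(IS(II))K)
  →1  IK(KKK)I(II(IK)(IS(II))K)
  →2  K(KKK)I(II(IK)(IS(II))K)
  →3  KKK(II(IK)(IS(II))K)
  →4  K(II(IK)(IS(II))K)
  →5  K(I(IK)(IS(II))K)
  →6  K(IK(IS(II))K)
  →7  K(K(IS(II))K)
  →8  K(IS(II))
  →9  K(S(II))
  →10  K(SI)

Term B:
  start: II(SS)(KI(SK))(KI(SS)(II(II)))
  →1  I(SS)(KI(SK))(KI(SS)(II(II)))
  →2  SS(KI(SK))(KI(SS)(II(II)))
  →3  S(KI(SS)(II(II)))(KI(SK)(KI(SS)(II(II))))
  →4  S(I(II(II)))(KI(SK)(KI(SS)(II(II))))
  →5  S(II(II))(KI(SK)(KI(SS)(II(II))))
  →6  S(I(II))(KI(SK)(KI(SS)(II(II))))
  →7  S(II)(KI(SK)(KI(SS)(II(II))))
  →8  SI(KI(SK)(KI(SS)(II(II))))
  →9  SI(I(KI(SS)(II(II))))
  →10  SI(KI(SS)(II(II)))
  →11  SI(I(II(II)))
  →12  SI(II(II))
  →13  SI(I(II))
  →14  SI(II)
  →15  SII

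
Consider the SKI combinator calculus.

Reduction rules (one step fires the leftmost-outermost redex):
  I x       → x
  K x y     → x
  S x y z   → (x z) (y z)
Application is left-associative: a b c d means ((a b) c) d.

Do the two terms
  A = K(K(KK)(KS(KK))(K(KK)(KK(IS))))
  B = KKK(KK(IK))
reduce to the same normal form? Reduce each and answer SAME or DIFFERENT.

Term A:
  start: K(K(KK)(KS(KK))(K(KK)(KK(IS))))
  [1] K(KK(K(KK)(KK(IS))))
  [2] KK

Term B:
  start: KKK(KK(IK))
  [1] K(KK(IK))
  [2] KK

Answer: SAME — A ⇓ KK, B ⇓ KK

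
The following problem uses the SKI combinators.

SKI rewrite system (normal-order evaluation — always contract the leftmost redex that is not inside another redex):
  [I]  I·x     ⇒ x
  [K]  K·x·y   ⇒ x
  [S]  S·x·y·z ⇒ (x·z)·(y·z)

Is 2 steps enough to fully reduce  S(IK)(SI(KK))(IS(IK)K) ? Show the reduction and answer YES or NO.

Answer: NO — after 2 steps the term is K(IS(IK)K)(SI(KK)(IS(IK)K)), not yet normal

Working:
  start: S(IK)(SI(KK))(IS(IK)K)
  →1  IK(IS(IK)K)(SI(KK)(IS(IK)K))
  →2  K(IS(IK)K)(SI(KK)(IS(IK)K))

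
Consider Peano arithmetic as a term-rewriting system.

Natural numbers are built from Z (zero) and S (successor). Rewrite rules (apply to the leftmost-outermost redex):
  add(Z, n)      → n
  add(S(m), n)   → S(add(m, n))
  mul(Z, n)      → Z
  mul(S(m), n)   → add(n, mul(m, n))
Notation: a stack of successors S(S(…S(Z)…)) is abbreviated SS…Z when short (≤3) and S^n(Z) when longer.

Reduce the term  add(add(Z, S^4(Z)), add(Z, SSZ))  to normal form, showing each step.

  start: add(add(Z, S^4(Z)), add(Z, SSZ))
  →1  add(S^4(Z), add(Z, SSZ))
  →2  S(add(SSSZ, add(Z, SSZ)))
  →3  S(S(add(SSZ, add(Z, SSZ))))
  →4  S(S(S(add(SZ, add(Z, SSZ)))))
  →5  S(S(S(S(add(Z, add(Z, SSZ))))))
  →6  S(S(S(S(add(Z, SSZ)))))
  →7  S^6(Z)

Answer: normal form = S^6(Z)  (in 7 steps)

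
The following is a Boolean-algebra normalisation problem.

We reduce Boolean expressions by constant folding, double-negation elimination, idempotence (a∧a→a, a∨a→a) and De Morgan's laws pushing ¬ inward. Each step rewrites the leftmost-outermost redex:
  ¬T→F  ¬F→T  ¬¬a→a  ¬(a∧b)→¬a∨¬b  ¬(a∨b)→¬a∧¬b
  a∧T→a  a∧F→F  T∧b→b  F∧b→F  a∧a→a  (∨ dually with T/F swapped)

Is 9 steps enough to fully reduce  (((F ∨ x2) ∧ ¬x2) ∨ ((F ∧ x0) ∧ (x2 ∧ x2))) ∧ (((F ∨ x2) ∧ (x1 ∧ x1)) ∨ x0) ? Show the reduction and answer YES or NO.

  start: (((F ∨ x2) ∧ ¬x2) ∨ ((F ∧ x0) ∧ (x2 ∧ x2))) ∧ (((F ∨ x2) ∧ (x1 ∧ x1)) ∨ x0)
  [1] ((x2 ∧ ¬x2) ∨ ((F ∧ x0) ∧ (x2 ∧ x2))) ∧ (((F ∨ x2) ∧ (x1 ∧ x1)) ∨ x0)
  [2] ((x2 ∧ ¬x2) ∨ (F ∧ (x2 ∧ x2))) ∧ (((F ∨ x2) ∧ (x1 ∧ x1)) ∨ x0)
  [3] ((x2 ∧ ¬x2) ∨ F) ∧ (((F ∨ x2) ∧ (x1 ∧ x1)) ∨ x0)
  [4] (x2 ∧ ¬x2) ∧ (((F ∨ x2) ∧ (x1 ∧ x1)) ∨ x0)
  [5] (x2 ∧ ¬x2) ∧ ((x2 ∧ (x1 ∧ x1)) ∨ x0)
  [6] (x2 ∧ ¬x2) ∧ ((x2 ∧ x1) ∨ x0)

Answer: YES — reaches normal form (x2 ∧ ¬x2) ∧ ((x2 ∧ x1) ∨ x0) in 6 ≤ 9 steps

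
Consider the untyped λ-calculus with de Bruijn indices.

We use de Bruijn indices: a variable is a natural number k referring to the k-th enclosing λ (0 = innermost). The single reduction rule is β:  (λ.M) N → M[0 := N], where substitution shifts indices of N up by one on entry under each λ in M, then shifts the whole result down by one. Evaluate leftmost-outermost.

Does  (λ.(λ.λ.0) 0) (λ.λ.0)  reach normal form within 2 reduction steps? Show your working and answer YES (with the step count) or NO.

  start: (λ.(λ.λ.0) 0) (λ.λ.0)
  [1] (λ.λ.0) (λ.λ.0)
  [2] λ.0

Answer: YES — reaches normal form λ.0 in 2 ≤ 2 steps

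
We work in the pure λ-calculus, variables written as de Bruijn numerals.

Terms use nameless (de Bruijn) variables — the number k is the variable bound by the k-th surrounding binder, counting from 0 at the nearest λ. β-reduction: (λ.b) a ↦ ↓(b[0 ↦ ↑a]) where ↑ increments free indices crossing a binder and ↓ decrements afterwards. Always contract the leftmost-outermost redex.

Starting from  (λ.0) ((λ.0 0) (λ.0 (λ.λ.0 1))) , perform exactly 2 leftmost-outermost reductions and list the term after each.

Answer: after 2 steps: (λ.0 (λ.λ.0 1)) (λ.0 (λ.λ.0 1))

Derivation:
  start: (λ.0) ((λ.0 0) (λ.0 (λ.λ.0 1)))
  step 1: (λ.0 0) (λ.0 (λ.λ.0 1))
  step 2: (λ.0 (λ.λ.0 1)) (λ.0 (λ.λ.0 1))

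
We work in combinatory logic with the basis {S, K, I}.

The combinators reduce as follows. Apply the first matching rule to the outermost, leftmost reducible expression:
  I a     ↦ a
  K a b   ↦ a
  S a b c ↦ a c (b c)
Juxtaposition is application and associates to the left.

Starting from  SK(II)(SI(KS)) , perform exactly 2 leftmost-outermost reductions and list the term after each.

Answer: after 2 steps: SI(KS)

Reduction:
  start: SK(II)(SI(KS))
  [1] K(SI(KS))(II(SI(KS)))
  [2] SI(KS)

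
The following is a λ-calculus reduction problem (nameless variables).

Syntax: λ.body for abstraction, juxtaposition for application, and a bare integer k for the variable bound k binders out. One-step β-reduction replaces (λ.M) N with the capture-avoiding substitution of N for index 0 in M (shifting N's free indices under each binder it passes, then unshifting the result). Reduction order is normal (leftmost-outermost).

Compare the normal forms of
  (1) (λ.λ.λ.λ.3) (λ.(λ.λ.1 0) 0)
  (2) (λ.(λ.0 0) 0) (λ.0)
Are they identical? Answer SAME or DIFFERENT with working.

Answer: DIFFERENT — A ⇓ λ.λ.λ.λ.λ.1 0, B ⇓ λ.0

Working:
Term A:
  start: (λ.λ.λ.λ.3) (λ.(λ.λ.1 0) 0)
  →1  λ.λ.λ.λ.(λ.λ.1 0) 0
  →2  λ.λ.λ.λ.λ.1 0

Term B:
  start: (λ.(λ.0 0) 0) (λ.0)
  →1  (λ.0 0) (λ.0)
  →2  (λ.0) (λ.0)
  →3  λ.0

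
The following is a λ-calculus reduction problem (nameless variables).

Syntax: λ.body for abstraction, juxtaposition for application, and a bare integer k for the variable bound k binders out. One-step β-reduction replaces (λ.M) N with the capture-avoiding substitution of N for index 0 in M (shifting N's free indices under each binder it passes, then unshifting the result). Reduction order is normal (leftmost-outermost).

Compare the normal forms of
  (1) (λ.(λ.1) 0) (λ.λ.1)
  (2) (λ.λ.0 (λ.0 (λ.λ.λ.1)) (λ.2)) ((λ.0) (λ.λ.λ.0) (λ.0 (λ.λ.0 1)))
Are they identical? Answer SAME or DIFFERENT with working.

Answer: DIFFERENT — A ⇓ λ.λ.1, B ⇓ λ.0 (λ.0 (λ.λ.λ.1)) (λ.λ.λ.0)

Working:
Term A:
  start: (λ.(λ.1) 0) (λ.λ.1)
  step 1: (λ.λ.λ.1) (λ.λ.1)
  step 2: λ.λ.1

Term B:
  start: (λ.λ.0 (λ.0 (λ.λ.λ.1)) (λ.2)) ((λ.0) (λ.λ.λ.0) (λ.0 (λ.λ.0 1)))
  step 1: λ.0 (λ.0 (λ.λ.λ.1)) (λ.(λ.0) (λ.λ.λ.0) (λ.0 (λ.λ.0 1)))
  step 2: λ.0 (λ.0 (λ.λ.λ.1)) (λ.(λ.λ.λ.0) (λ.0 (λ.λ.0 1)))
  step 3: λ.0 (λ.0 (λ.λ.λ.1)) (λ.λ.λ.0)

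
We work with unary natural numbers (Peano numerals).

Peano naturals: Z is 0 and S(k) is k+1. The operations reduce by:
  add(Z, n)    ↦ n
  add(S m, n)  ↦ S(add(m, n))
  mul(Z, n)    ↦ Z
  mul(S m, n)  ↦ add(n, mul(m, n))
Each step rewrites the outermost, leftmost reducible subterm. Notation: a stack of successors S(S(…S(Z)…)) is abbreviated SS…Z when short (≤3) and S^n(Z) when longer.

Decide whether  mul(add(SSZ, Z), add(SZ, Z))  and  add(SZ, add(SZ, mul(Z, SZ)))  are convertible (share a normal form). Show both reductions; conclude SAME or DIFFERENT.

Term A:
  start: mul(add(SSZ, Z), add(SZ, Z))
  →1  mul(S(add(SZ, Z)), add(SZ, Z))
  →2  add(add(SZ, Z), mul(add(SZ, Z), add(SZ, Z)))
  →3  add(S(add(Z, Z)), mul(add(SZ, Z), add(SZ, Z)))
  →4  S(add(add(Z, Z), mul(add(SZ, Z), add(SZ, Z))))
  →5  S(add(Z, mul(add(SZ, Z), add(SZ, Z))))
  →6  S(mul(add(SZ, Z), add(SZ, Z)))
  →7  S(mul(S(add(Z, Z)), add(SZ, Z)))
  →8  S(add(add(SZ, Z), mul(add(Z, Z), add(SZ, Z))))
  →9  S(add(S(add(Z, Z)), mul(add(Z, Z), add(SZ, Z))))
  →10  S(S(add(add(Z, Z), mul(add(Z, Z), add(SZ, Z)))))
  →11  S(S(add(Z, mul(add(Z, Z), add(SZ, Z)))))
  →12  S(S(mul(add(Z, Z), add(SZ, Z))))
  →13  S(S(mul(Z, add(SZ, Z))))
  →14  SSZ

Term B:
  start: add(SZ, add(SZ, mul(Z, SZ)))
  →1  S(add(Z, add(SZ, mul(Z, SZ))))
  →2  S(add(SZ, mul(Z, SZ)))
  →3  S(S(add(Z, mul(Z, SZ))))
  →4  S(S(mul(Z, SZ)))
  →5  SSZ

Answer: SAME — A ⇓ SSZ, B ⇓ SSZ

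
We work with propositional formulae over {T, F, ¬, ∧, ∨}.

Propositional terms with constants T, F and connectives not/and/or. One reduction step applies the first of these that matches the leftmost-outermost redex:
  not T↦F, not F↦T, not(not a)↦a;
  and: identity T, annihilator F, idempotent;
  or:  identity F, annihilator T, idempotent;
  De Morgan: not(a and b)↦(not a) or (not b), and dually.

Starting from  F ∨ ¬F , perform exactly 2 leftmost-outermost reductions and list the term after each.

  start: F ∨ ¬F
  [1] ¬F
  [2] T

Answer: after 2 steps: T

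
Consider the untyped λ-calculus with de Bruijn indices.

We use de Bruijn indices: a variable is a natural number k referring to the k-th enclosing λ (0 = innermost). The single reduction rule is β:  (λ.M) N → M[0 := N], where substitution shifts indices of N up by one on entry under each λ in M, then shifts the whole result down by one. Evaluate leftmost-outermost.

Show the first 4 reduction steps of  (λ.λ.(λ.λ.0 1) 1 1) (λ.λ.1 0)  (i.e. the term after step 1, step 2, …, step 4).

Answer: after 4 steps: λ.λ.(λ.λ.1 0) 0

Derivation:
  start: (λ.λ.(λ.λ.0 1) 1 1) (λ.λ.1 0)
  →1  λ.(λ.λ.0 1) (λ.λ.1 0) (λ.λ.1 0)
  →2  λ.(λ.0 (λ.λ.1 0)) (λ.λ.1 0)
  →3  λ.(λ.λ.1 0) (λ.λ.1 0)
  →4  λ.λ.(λ.λ.1 0) 0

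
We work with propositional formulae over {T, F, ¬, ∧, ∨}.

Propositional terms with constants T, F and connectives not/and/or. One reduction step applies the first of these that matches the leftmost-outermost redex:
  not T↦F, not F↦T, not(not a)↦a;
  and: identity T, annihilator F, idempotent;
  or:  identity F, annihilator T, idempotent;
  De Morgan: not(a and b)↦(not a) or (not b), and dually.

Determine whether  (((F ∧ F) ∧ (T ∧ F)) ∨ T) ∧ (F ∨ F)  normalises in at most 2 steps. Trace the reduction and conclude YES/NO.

Answer: NO — after 2 steps the term is F ∨ F, not yet normal

Reduction:
  start: (((F ∧ F) ∧ (T ∧ F)) ∨ T) ∧ (F ∨ F)
  →1  T ∧ (F ∨ F)
  →2  F ∨ F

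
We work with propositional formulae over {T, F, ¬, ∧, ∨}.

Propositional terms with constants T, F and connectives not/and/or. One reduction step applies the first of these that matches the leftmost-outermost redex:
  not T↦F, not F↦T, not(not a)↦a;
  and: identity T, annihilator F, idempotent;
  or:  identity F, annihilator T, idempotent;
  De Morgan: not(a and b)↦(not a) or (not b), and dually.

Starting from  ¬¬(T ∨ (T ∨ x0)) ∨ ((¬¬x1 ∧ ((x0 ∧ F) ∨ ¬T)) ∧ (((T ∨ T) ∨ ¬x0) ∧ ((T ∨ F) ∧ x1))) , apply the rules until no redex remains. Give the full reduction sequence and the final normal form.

Answer: normal form = T  (in 3 steps)

Working:
  start: ¬¬(T ∨ (T ∨ x0)) ∨ ((¬¬x1 ∧ ((x0 ∧ F) ∨ ¬T)) ∧ (((T ∨ T) ∨ ¬x0) ∧ ((T ∨ F) ∧ x1)))
  step 1: (T ∨ (T ∨ x0)) ∨ ((¬¬x1 ∧ ((x0 ∧ F) ∨ ¬T)) ∧ (((T ∨ T) ∨ ¬x0) ∧ ((T ∨ F) ∧ x1)))
  step 2: T ∨ ((¬¬x1 ∧ ((x0 ∧ F) ∨ ¬T)) ∧ (((T ∨ T) ∨ ¬x0) ∧ ((T ∨ F) ∧ x1)))
  step 3: T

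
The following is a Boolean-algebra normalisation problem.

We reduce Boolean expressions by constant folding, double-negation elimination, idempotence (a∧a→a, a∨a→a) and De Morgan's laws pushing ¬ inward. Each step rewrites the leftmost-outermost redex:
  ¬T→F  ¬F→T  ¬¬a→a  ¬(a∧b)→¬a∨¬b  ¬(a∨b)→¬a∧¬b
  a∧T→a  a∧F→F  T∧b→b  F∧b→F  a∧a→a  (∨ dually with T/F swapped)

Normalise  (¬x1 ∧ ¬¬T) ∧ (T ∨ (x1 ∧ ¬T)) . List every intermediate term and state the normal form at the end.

Answer: normal form = ¬x1  (in 4 steps)

Working:
  start: (¬x1 ∧ ¬¬T) ∧ (T ∨ (x1 ∧ ¬T))
  →1  (¬x1 ∧ T) ∧ (T ∨ (x1 ∧ ¬T))
  →2  ¬x1 ∧ (T ∨ (x1 ∧ ¬T))
  →3  ¬x1 ∧ T
  →4  ¬x1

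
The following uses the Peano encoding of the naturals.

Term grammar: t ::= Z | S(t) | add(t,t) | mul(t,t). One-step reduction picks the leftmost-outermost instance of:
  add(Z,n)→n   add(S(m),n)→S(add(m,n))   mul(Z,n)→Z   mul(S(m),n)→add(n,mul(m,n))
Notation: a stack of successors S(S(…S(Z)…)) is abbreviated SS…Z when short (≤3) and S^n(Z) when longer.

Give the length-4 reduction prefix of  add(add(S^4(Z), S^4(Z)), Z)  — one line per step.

  start: add(add(S^4(Z), S^4(Z)), Z)
  →1  add(S(add(SSSZ, S^4(Z))), Z)
  →2  S(add(add(SSSZ, S^4(Z)), Z))
  →3  S(add(S(add(SSZ, S^4(Z))), Z))
  →4  S(S(add(add(SSZ, S^4(Z)), Z)))

Answer: after 4 steps: S(S(add(add(SSZ, S^4(Z)), Z)))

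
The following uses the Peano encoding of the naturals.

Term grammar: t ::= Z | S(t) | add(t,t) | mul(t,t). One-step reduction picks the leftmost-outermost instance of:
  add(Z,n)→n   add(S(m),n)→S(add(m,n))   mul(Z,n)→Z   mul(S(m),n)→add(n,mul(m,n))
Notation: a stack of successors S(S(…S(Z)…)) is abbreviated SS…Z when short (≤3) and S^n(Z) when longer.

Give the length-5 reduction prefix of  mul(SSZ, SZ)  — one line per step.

  start: mul(SSZ, SZ)
  step 1: add(SZ, mul(SZ, SZ))
  step 2: S(add(Z, mul(SZ, SZ)))
  step 3: S(mul(SZ, SZ))
  step 4: S(add(SZ, mul(Z, SZ)))
  step 5: S(S(add(Z, mul(Z, SZ))))

Answer: after 5 steps: S(S(add(Z, mul(Z, SZ))))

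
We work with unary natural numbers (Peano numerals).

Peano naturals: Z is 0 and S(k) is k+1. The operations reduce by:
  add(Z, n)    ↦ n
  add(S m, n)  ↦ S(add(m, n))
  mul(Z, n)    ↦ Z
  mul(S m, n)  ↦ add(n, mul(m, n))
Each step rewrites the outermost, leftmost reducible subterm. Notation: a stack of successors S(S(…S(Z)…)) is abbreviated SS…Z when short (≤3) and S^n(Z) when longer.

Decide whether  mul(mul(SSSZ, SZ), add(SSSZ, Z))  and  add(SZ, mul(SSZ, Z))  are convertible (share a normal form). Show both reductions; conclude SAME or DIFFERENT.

Term A:
  start: mul(mul(SSSZ, SZ), add(SSSZ, Z))
  →1  mul(add(SZ, mul(SSZ, SZ)), add(SSSZ, Z))
  →2  mul(S(add(Z, mul(SSZ, SZ))), add(SSSZ, Z))
  →3  add(add(SSSZ, Z), mul(add(Z, mul(SSZ, SZ)), add(SSSZ, Z)))
  →4  add(S(add(SSZ, Z)), mul(add(Z, mul(SSZ, SZ)), add(SSSZ, Z)))
  →5  S(add(add(SSZ, Z), mul(add(Z, mul(SSZ, SZ)), add(SSSZ, Z))))
  →6  S(add(S(add(SZ, Z)), mul(add(Z, mul(SSZ, SZ)), add(SSSZ, Z))))
  →7  S(S(add(add(SZ, Z), mul(add(Z, mul(SSZ, SZ)), add(SSSZ, Z)))))
  →8  S(S(add(S(add(Z, Z)), mul(add(Z, mul(SSZ, SZ)), add(SSSZ, Z)))))
  →9  S(S(S(add(add(Z, Z), mul(add(Z, mul(SSZ, SZ)), add(SSSZ, Z))))))
  →10  S(S(S(add(Z, mul(add(Z, mul(SSZ, SZ)), add(SSSZ, Z))))))
  →11  S(S(S(mul(add(Z, mul(SSZ, SZ)), add(SSSZ, Z)))))
  →12  S(S(S(mul(mul(SSZ, SZ), add(SSSZ, Z)))))
  →13  S(S(S(mul(add(SZ, mul(SZ, SZ)), add(SSSZ, Z)))))
  →14  S(S(S(mul(S(add(Z, mul(SZ, SZ))), add(SSSZ, Z)))))
  →15  S(S(S(add(add(SSSZ, Z), mul(add(Z, mul(SZ, SZ)), add(SSSZ, Z))))))
  →16  S(S(S(add(S(add(SSZ, Z)), mul(add(Z, mul(SZ, SZ)), add(SSSZ, Z))))))
  →17  S(S(S(S(add(add(SSZ, Z), mul(add(Z, mul(SZ, SZ)), add(SSSZ, Z)))))))
  →18  S(S(S(S(add(S(add(SZ, Z)), mul(add(Z, mul(SZ, SZ)), add(SSSZ, Z)))))))
  →19  S(S(S(S(S(add(add(SZ, Z), mul(add(Z, mul(SZ, SZ)), add(SSSZ, Z))))))))
  →20  S(S(S(S(S(add(S(add(Z, Z)), mul(add(Z, mul(SZ, SZ)), add(SSSZ, Z))))))))
  →21  S(S(S(S(S(S(add(add(Z, Z), mul(add(Z, mul(SZ, SZ)), add(SSSZ, Z)))))))))
  →22  S(S(S(S(S(S(add(Z, mul(add(Z, mul(SZ, SZ)), add(SSSZ, Z)))))))))
  →23  S(S(S(S(S(S(mul(add(Z, mul(SZ, SZ)), add(SSSZ, Z))))))))
  →24  S(S(S(S(S(S(mul(mul(SZ, SZ), add(SSSZ, Z))))))))
  →25  S(S(S(S(S(S(mul(add(SZ, mul(Z, SZ)), add(SSSZ, Z))))))))
  →26  S(S(S(S(S(S(mul(S(add(Z, mul(Z, SZ))), add(SSSZ, Z))))))))
  →27  S(S(S(S(S(S(add(add(SSSZ, Z), mul(add(Z, mul(Z, SZ)), add(SSSZ, Z)))))))))
  →28  S(S(S(S(S(S(add(S(add(SSZ, Z)), mul(add(Z, mul(Z, SZ)), add(SSSZ, Z)))))))))
  →29  S(S(S(S(S(S(S(add(add(SSZ, Z), mul(add(Z, mul(Z, SZ)), add(SSSZ, Z))))))))))
  →30  S(S(S(S(S(S(S(add(S(add(SZ, Z)), mul(add(Z, mul(Z, SZ)), add(SSSZ, Z))))))))))
  →31  S(S(S(S(S(S(S(S(add(add(SZ, Z), mul(add(Z, mul(Z, SZ)), add(SSSZ, Z)))))))))))
  →32  S(S(S(S(S(S(S(S(add(S(add(Z, Z)), mul(add(Z, mul(Z, SZ)), add(SSSZ, Z)))))))))))
  →33  S(S(S(S(S(S(S(S(S(add(add(Z, Z), mul(add(Z, mul(Z, SZ)), add(SSSZ, Z))))))))))))
  →34  S(S(S(S(S(S(S(S(S(add(Z, mul(add(Z, mul(Z, SZ)), add(SSSZ, Z))))))))))))
  →35  S(S(S(S(S(S(S(S(S(mul(add(Z, mul(Z, SZ)), add(SSSZ, Z)))))))))))
  →36  S(S(S(S(S(S(S(S(S(mul(mul(Z, SZ), add(SSSZ, Z)))))))))))
  →37  S(S(S(S(S(S(S(S(S(mul(Z, add(SSSZ, Z)))))))))))
  →38  S^9(Z)

Term B:
  start: add(SZ, mul(SSZ, Z))
  →1  S(add(Z, mul(SSZ, Z)))
  →2  S(mul(SSZ, Z))
  →3  S(add(Z, mul(SZ, Z)))
  →4  S(mul(SZ, Z))
  →5  S(add(Z, mul(Z, Z)))
  →6  S(mul(Z, Z))
  →7  SZ

Answer: DIFFERENT — A ⇓ S^9(Z), B ⇓ SZ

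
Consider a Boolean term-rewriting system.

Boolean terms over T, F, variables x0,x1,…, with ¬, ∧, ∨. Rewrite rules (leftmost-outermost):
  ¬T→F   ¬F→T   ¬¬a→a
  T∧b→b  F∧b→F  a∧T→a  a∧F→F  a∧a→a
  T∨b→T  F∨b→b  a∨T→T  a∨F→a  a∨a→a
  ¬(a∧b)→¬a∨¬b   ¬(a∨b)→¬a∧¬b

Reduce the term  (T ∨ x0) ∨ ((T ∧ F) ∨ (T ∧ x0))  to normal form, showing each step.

Answer: normal form = T  (in 2 steps)

Derivation:
  start: (T ∨ x0) ∨ ((T ∧ F) ∨ (T ∧ x0))
  [1] T ∨ ((T ∧ F) ∨ (T ∧ x0))
  [2] T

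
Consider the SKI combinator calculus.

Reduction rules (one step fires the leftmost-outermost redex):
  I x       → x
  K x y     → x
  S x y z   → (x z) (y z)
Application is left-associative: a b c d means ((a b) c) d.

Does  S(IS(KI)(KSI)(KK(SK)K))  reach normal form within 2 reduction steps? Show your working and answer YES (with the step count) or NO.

Answer: NO — after 2 steps the term is S(KI(KK(SK)K)(KSI(KK(SK)K))), not yet normal

Derivation:
  start: S(IS(KI)(KSI)(KK(SK)K))
  →1  S(S(KI)(KSI)(KK(SK)K))
  →2  S(KI(KK(SK)K)(KSI(KK(SK)K)))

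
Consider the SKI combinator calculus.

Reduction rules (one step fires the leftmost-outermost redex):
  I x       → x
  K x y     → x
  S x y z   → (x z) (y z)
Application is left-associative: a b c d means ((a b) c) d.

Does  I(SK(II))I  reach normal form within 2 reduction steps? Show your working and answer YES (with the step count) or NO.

Answer: NO — after 2 steps the term is KI(III), not yet normal

Derivation:
  start: I(SK(II))I
  [1] SK(II)I
  [2] KI(III)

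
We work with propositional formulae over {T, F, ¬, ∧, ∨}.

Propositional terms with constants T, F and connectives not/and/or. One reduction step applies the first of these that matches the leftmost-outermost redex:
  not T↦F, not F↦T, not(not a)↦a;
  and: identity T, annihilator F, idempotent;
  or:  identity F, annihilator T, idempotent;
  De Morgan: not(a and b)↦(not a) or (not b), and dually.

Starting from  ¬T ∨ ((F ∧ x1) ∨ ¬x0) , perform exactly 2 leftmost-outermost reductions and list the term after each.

  start: ¬T ∨ ((F ∧ x1) ∨ ¬x0)
  [1] F ∨ ((F ∧ x1) ∨ ¬x0)
  [2] (F ∧ x1) ∨ ¬x0

Answer: after 2 steps: (F ∧ x1) ∨ ¬x0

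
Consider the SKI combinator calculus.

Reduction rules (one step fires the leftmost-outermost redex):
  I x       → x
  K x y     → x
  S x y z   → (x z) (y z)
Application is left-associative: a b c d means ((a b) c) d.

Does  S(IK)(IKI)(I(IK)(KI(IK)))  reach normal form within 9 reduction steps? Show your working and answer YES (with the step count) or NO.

  start: S(IK)(IKI)(I(IK)(KI(IK)))
  [1] IK(I(IK)(KI(IK)))(IKI(I(IK)(KI(IK))))
  [2] K(I(IK)(KI(IK)))(IKI(I(IK)(KI(IK))))
  [3] I(IK)(KI(IK))
  [4] IK(KI(IK))
  [5] K(KI(IK))
  [6] KI

Answer: YES — reaches normal form KI in 6 ≤ 9 steps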